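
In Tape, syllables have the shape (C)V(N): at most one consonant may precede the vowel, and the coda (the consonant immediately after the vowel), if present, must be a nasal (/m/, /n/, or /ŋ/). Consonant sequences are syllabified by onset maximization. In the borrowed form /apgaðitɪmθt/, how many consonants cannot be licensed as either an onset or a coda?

3

Syllabifying with onset maximization leaves /p/, /θ/, /t/ stranded (only a nasal (/m/, /n/, or /ŋ/) is licensed in coda position; onsets are limited to one consonant).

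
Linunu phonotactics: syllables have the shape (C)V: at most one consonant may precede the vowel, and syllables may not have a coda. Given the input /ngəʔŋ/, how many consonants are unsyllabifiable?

3

Syllabifying with onset maximization leaves /n/, /ʔ/, /ŋ/ stranded (no codas are permitted; onsets are limited to one consonant).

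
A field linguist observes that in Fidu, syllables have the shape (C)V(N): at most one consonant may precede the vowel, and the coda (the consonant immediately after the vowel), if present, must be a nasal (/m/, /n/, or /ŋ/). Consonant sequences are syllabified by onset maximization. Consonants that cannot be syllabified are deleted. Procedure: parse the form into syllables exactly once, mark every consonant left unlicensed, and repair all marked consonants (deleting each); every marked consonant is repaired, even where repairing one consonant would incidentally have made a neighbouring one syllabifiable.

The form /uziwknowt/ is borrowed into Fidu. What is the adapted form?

uzino

Syllabifying with onset maximization leaves /w/, /k/, /w/, /t/ stranded (only a nasal (/m/, /n/, or /ŋ/) is licensed in coda position; onsets are limited to one consonant).
Deletion applies to /w/, /k/, /w/, /t/.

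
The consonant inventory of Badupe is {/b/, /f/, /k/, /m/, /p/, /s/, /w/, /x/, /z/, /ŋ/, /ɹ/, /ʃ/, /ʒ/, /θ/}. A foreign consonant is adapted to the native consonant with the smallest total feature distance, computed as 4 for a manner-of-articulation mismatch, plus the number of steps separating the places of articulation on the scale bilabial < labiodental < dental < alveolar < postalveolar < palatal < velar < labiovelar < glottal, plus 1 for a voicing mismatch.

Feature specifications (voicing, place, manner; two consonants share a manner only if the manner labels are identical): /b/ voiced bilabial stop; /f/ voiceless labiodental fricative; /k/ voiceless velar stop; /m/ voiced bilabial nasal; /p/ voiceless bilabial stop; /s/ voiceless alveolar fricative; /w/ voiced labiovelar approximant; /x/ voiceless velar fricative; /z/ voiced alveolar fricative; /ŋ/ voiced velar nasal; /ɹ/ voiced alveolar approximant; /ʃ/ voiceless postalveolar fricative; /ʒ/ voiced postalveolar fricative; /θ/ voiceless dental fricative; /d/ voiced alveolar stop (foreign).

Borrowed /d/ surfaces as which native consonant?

/b/ is closest: same manner (stop), place distance 3 (alveolar→bilabial), same voicing; total 3. Next closest is /k/ at distance 4.

b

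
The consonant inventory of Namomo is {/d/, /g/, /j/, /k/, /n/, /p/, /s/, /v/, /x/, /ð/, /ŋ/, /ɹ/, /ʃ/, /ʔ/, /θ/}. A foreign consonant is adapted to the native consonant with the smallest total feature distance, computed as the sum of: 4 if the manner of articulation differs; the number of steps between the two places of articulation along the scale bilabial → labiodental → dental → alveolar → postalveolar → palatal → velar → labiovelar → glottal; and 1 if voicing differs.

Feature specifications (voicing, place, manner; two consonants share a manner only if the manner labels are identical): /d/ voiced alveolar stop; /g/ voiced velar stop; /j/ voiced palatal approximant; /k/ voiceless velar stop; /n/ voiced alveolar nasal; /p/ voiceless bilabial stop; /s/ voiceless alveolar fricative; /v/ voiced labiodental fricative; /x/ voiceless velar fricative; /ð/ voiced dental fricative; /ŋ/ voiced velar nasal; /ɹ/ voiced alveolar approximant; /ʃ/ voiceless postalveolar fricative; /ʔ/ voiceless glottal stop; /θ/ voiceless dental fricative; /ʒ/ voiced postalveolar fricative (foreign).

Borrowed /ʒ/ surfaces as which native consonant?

ʃ

/ʃ/ is closest: same manner (fricative), place distance 0 (postalveolar→postalveolar), voicing differs (+1); total 1. Next closest is /s/ at distance 2.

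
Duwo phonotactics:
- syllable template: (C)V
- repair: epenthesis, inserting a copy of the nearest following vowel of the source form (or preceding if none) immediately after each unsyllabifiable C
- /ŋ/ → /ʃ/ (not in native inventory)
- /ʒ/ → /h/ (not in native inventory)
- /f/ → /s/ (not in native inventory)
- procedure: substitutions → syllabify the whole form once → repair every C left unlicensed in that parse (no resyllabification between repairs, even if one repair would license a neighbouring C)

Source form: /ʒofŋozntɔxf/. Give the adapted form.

Substitution: /ʒ/ → /h/, /f/ → /s/, /ŋ/ → /ʃ/, giving /hosʃozntɔxs/.
The consonants /s/, /z/, /n/, /x/, /s/ cannot be parsed into a legal (C)V syllable (no codas are permitted; onsets are limited to one consonant).
Inserting the epenthetic vowel yields /s/ → /so/, /z/ → /zɔ/, /n/ → /nɔ/, /x/ → /xɔ/, /s/ → /sɔ/.

hosoʃozɔnɔtɔxɔsɔ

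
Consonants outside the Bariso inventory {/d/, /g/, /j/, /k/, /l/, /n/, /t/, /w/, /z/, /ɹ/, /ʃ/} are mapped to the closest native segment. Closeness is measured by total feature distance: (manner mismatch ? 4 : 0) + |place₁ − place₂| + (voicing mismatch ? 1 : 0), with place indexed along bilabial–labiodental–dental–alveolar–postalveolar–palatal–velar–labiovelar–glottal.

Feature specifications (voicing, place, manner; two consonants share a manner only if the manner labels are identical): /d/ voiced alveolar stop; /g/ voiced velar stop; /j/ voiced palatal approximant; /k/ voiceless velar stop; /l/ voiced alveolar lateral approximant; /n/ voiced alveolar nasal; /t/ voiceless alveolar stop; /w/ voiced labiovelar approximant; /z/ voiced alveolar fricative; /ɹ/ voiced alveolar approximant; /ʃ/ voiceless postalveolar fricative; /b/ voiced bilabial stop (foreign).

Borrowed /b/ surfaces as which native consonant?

d

/d/ is closest: same manner (stop), place distance 3 (bilabial→alveolar), same voicing; total 3. Next closest is /t/ at distance 4.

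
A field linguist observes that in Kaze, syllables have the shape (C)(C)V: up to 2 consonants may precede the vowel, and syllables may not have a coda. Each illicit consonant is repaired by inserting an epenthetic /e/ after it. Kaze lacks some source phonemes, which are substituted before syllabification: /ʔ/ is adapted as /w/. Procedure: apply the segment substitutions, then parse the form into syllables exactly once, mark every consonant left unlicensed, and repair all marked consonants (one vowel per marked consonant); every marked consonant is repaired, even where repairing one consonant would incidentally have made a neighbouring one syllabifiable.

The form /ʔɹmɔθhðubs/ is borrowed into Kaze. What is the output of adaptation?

Substitution: /ʔ/ → /w/, giving /wɹmɔθhðubs/.
Under (C)(C)V, the unsyllabifiable consonants are /w/, /θ/, /b/, /s/ (no codas are permitted; onsets may contain at most 2 consonants).
Epenthesis after each stranded consonant: /w/ → /we/, /θ/ → /θe/, /b/ → /be/, /s/ → /se/.

weɹmɔθehðubese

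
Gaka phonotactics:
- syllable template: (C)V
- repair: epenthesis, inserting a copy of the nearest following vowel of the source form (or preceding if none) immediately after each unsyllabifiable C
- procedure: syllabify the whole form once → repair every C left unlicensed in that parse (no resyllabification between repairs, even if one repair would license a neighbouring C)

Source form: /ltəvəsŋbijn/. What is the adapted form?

lətəvəsiŋibijini

Under (C)V, the unsyllabifiable consonants are /l/, /s/, /ŋ/, /j/, /n/ (no codas are permitted; onsets are limited to one consonant).
Epenthesis after each stranded consonant: /l/ → /lə/, /s/ → /si/, /ŋ/ → /ŋi/, /j/ → /ji/, /n/ → /ni/.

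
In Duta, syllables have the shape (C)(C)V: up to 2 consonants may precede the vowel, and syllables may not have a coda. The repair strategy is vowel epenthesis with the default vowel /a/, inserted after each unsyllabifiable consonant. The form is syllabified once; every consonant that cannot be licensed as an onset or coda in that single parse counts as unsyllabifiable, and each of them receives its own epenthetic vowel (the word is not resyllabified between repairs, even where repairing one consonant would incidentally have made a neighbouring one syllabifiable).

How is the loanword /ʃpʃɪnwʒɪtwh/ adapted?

Under (C)(C)V, the unsyllabifiable consonants are /ʃ/, /n/, /t/, /w/, /h/ (no codas are permitted; onsets may contain at most 2 consonants).
Inserting the epenthetic vowel yields /ʃ/ → /ʃa/, /n/ → /na/, /t/ → /ta/, /w/ → /wa/, /h/ → /ha/.

ʃapʃɪnawʒɪtawaha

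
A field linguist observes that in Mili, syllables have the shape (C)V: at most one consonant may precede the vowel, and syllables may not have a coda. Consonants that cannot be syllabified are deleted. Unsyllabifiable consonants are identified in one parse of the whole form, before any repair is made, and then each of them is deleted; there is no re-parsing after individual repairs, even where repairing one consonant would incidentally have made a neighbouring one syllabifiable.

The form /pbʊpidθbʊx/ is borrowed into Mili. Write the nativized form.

The consonants /p/, /d/, /θ/, /x/ cannot be parsed into a legal (C)V syllable (no codas are permitted; onsets are limited to one consonant).
Each unlicensed consonant is deleted: /p/, /d/, /θ/, /x/.

bʊpibʊ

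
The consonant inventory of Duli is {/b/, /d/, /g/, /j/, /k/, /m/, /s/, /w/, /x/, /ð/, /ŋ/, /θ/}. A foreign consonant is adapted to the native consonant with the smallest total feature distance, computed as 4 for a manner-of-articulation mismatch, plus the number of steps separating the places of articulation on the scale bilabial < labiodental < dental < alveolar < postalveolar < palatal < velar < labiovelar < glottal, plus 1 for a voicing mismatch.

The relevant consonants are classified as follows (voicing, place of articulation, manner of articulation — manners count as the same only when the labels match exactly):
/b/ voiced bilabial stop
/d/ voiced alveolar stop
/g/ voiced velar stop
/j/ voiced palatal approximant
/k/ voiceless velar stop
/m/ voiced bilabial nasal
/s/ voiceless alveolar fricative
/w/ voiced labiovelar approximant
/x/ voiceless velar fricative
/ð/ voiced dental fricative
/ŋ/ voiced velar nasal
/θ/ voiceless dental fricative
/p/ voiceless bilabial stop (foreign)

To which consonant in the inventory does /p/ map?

/b/ is closest: same manner (stop), place distance 0 (bilabial→bilabial), voicing differs (+1); total 1. Next closest is /d/ at distance 4.

b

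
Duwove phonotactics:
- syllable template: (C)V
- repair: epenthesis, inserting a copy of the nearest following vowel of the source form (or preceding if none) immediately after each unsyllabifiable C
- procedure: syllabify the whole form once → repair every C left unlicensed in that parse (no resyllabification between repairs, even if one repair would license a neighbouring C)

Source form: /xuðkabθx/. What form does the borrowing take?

xuðakabaθaxa

Under (C)V, the unsyllabifiable consonants are /ð/, /b/, /θ/, /x/ (no codas are permitted; onsets are limited to one consonant).
Epenthesis after each stranded consonant: /ð/ → /ða/, /b/ → /ba/, /θ/ → /θa/, /x/ → /xa/.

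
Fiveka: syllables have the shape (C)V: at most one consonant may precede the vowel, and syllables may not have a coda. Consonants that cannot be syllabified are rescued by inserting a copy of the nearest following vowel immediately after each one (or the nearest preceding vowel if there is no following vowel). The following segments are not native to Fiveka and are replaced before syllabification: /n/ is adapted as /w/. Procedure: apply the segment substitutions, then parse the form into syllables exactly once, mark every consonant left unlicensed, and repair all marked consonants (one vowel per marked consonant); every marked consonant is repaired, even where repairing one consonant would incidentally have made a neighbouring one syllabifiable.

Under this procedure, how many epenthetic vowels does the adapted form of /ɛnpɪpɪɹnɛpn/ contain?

4

After substitution the input is /ɛwpɪpɪɹwɛpw/.
The unsyllabifiable consonants are /w/, /ɹ/, /p/, /w/; each receives one epenthetic vowel.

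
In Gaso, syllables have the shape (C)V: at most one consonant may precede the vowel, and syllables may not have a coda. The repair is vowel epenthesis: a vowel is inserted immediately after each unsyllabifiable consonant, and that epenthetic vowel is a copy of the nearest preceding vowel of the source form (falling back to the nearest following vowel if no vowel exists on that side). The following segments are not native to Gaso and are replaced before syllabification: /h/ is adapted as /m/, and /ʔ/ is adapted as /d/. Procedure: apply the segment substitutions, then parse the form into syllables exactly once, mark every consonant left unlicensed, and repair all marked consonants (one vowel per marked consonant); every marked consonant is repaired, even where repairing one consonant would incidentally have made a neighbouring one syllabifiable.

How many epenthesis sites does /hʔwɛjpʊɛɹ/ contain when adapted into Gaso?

After substitution the input is /mdwɛjpʊɛɹ/.
The unsyllabifiable consonants are /m/, /d/, /j/, /ɹ/; each receives one epenthetic vowel.

4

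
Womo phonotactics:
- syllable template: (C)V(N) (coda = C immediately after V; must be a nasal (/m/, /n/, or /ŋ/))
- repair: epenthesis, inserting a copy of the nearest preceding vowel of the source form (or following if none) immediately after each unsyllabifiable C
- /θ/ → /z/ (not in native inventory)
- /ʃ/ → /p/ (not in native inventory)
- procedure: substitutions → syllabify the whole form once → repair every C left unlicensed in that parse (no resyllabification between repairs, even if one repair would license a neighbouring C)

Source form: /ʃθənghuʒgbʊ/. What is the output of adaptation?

Substitution: /ʃ/ → /p/, /θ/ → /z/, giving /pzənghuʒgbʊ/.
Syllabifying with onset maximization leaves /p/, /g/, /ʒ/, /g/ stranded (only a nasal (/m/, /n/, or /ŋ/) is licensed in coda position; onsets are limited to one consonant).
Each unlicensed consonant becomes the onset of a new syllable: /p/ → /pə/, /g/ → /gə/, /ʒ/ → /ʒu/, /g/ → /gu/.

pəzəngəhuʒugubʊ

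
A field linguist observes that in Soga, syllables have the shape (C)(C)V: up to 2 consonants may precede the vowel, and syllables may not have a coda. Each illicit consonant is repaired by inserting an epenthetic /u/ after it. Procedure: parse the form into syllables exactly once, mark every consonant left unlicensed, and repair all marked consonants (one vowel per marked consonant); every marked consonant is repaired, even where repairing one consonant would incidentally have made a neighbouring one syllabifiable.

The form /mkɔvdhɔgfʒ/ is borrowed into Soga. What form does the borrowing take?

Under (C)(C)V, the unsyllabifiable consonants are /v/, /g/, /f/, /ʒ/ (no codas are permitted; onsets may contain at most 2 consonants).
Inserting the epenthetic vowel yields /v/ → /vu/, /g/ → /gu/, /f/ → /fu/, /ʒ/ → /ʒu/.

mkɔvudhɔgufuʒu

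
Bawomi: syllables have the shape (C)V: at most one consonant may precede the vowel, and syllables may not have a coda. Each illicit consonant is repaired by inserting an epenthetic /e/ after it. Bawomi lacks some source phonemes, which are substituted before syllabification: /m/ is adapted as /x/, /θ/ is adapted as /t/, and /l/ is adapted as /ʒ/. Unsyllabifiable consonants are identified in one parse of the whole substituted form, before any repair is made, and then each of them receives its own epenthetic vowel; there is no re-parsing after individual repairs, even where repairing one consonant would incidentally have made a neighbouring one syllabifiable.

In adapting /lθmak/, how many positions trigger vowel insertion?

After substitution the input is /ʒtxak/.
The unsyllabifiable consonants are /ʒ/, /t/, /k/; each receives one epenthetic vowel.

3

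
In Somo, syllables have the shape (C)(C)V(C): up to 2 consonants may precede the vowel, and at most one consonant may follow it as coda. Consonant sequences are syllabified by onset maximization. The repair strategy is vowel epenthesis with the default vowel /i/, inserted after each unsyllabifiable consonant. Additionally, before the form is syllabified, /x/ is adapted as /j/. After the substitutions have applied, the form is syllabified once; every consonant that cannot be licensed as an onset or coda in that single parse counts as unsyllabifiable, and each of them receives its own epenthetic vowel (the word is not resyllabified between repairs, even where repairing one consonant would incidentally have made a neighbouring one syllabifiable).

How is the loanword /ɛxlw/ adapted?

Substitution: /x/ → /j/, giving /ɛjlw/.
Syllabifying with onset maximization leaves /l/, /w/ stranded (at most one coda consonant is licensed; onsets may contain at most 2 consonants).
Each unlicensed consonant becomes the onset of a new syllable: /l/ → /li/, /w/ → /wi/.

ɛjliwi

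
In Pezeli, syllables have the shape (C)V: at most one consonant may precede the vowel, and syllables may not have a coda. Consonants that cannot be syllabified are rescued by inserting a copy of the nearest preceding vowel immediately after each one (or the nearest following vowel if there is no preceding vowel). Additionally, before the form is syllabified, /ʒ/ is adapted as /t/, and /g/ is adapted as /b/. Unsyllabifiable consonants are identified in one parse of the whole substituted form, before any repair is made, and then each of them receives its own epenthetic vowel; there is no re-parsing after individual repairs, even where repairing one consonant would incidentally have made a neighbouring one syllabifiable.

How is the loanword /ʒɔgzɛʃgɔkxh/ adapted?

Substitution: /ʒ/ → /t/, /g/ → /b/, giving /tɔbzɛʃbɔkxh/.
Under (C)V, the unsyllabifiable consonants are /b/, /ʃ/, /k/, /x/, /h/ (no codas are permitted; onsets are limited to one consonant).
Each unlicensed consonant becomes the onset of a new syllable: /b/ → /bɔ/, /ʃ/ → /ʃɛ/, /k/ → /kɔ/, /x/ → /xɔ/, /h/ → /hɔ/.

tɔbɔzɛʃɛbɔkɔxɔhɔ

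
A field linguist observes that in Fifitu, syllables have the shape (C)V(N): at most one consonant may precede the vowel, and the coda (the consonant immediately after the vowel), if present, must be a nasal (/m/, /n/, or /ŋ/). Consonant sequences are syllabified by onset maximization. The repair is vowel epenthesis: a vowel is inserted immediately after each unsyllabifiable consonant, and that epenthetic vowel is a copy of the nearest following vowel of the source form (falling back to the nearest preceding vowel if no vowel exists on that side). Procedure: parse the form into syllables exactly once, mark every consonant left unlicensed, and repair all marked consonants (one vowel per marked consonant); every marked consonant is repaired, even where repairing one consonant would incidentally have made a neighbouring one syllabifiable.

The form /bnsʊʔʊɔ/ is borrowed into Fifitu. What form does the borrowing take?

The consonants /b/, /n/ cannot be parsed into a legal (C)V(N) syllable (only a nasal (/m/, /n/, or /ŋ/) is licensed in coda position; onsets are limited to one consonant).
Each unlicensed consonant becomes the onset of a new syllable: /b/ → /bʊ/, /n/ → /nʊ/.

bʊnʊsʊʔʊɔ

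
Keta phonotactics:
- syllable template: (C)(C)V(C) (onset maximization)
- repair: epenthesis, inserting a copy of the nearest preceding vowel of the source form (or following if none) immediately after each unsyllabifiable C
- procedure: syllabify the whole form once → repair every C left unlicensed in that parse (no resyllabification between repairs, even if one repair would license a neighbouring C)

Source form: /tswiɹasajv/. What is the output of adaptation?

Under (C)(C)V(C), the unsyllabifiable consonants are /t/, /v/ (at most one coda consonant is licensed; onsets may contain at most 2 consonants).
Inserting the epenthetic vowel yields /t/ → /ti/, /v/ → /va/.

tiswiɹasajva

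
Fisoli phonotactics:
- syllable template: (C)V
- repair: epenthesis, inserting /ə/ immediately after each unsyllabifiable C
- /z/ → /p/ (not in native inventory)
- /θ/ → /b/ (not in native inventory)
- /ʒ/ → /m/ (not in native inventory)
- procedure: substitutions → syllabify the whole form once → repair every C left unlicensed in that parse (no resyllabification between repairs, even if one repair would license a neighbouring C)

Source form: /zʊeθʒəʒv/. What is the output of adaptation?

pʊebəməməvə

Substitution: /z/ → /p/, /θ/ → /b/, /ʒ/ → /m/, giving /pʊebməmv/.
The consonants /b/, /m/, /v/ cannot be parsed into a legal (C)V syllable (no codas are permitted; onsets are limited to one consonant).
Epenthesis after each stranded consonant: /b/ → /bə/, /m/ → /mə/, /v/ → /və/.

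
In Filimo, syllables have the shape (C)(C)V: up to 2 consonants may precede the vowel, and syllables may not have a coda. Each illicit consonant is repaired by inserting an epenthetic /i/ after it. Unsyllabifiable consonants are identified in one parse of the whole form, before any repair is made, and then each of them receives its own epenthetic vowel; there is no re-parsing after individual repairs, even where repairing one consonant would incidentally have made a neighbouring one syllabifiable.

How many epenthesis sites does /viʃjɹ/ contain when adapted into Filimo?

3

The unsyllabifiable consonants are /ʃ/, /j/, /ɹ/; each receives one epenthetic vowel.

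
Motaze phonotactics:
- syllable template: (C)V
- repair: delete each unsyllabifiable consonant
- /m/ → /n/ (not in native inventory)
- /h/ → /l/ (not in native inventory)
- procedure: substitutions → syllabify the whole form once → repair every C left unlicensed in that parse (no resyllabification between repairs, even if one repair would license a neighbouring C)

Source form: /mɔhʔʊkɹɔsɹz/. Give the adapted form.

Substitution: /m/ → /n/, /h/ → /l/, giving /nɔlʔʊkɹɔsɹz/.
Under (C)V, the unsyllabifiable consonants are /l/, /k/, /s/, /ɹ/, /z/ (no codas are permitted; onsets are limited to one consonant).
Deleting the stranded consonants removes /l/, /k/, /s/, /ɹ/, /z/.

nɔʔʊɹɔ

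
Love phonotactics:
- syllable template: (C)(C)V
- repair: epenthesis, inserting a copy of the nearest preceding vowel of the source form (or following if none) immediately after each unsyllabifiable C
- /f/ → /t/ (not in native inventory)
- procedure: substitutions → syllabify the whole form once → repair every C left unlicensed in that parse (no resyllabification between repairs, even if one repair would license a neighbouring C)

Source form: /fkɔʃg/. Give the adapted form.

tkɔʃɔgɔ

Substitution: /f/ → /t/, giving /tkɔʃg/.
Syllabifying with onset maximization leaves /ʃ/, /g/ stranded (no codas are permitted; onsets may contain at most 2 consonants).
Epenthesis after each stranded consonant: /ʃ/ → /ʃɔ/, /g/ → /gɔ/.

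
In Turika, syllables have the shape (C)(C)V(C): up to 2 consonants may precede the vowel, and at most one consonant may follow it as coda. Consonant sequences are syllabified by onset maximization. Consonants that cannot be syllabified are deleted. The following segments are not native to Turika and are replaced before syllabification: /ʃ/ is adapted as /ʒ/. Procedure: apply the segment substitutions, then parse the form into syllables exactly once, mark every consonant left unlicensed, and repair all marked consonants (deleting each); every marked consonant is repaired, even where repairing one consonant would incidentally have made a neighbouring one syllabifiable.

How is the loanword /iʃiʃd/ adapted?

Substitution: /ʃ/ → /ʒ/, giving /iʒiʒd/.
Under (C)(C)V(C), the unsyllabifiable consonants are /d/ (at most one coda consonant is licensed; onsets may contain at most 2 consonants).
Deleting the stranded consonants removes /d/.

iʒiʒ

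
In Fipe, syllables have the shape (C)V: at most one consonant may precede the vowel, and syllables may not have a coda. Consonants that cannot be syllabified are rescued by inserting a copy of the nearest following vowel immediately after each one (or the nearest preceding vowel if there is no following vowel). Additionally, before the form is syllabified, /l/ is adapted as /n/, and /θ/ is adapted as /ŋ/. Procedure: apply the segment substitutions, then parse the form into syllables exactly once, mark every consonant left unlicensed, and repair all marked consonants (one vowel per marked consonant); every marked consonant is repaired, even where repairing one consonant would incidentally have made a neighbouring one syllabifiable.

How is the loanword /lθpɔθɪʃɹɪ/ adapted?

Substitution: /l/ → /n/, /θ/ → /ŋ/, giving /nŋpɔŋɪʃɹɪ/.
The consonants /n/, /ŋ/, /ʃ/ cannot be parsed into a legal (C)V syllable (no codas are permitted; onsets are limited to one consonant).
Inserting the epenthetic vowel yields /n/ → /nɔ/, /ŋ/ → /ŋɔ/, /ʃ/ → /ʃɪ/.

nɔŋɔpɔŋɪʃɪɹɪ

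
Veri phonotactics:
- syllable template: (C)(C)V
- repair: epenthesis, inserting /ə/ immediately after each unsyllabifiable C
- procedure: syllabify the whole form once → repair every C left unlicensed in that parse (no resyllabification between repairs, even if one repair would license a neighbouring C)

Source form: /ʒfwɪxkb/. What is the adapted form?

ʒəfwɪxəkəbə

Syllabifying with onset maximization leaves /ʒ/, /x/, /k/, /b/ stranded (no codas are permitted; onsets may contain at most 2 consonants).
Each unlicensed consonant becomes the onset of a new syllable: /ʒ/ → /ʒə/, /x/ → /xə/, /k/ → /kə/, /b/ → /bə/.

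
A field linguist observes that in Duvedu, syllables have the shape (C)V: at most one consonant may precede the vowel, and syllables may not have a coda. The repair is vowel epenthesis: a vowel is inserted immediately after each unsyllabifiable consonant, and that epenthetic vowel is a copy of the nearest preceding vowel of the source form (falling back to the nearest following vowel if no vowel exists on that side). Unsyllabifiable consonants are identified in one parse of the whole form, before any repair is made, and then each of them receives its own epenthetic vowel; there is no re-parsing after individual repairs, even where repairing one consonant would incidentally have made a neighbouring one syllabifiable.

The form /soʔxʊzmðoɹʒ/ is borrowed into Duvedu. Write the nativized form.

Syllabifying with onset maximization leaves /ʔ/, /z/, /m/, /ɹ/, /ʒ/ stranded (no codas are permitted; onsets are limited to one consonant).
Each unlicensed consonant becomes the onset of a new syllable: /ʔ/ → /ʔo/, /z/ → /zʊ/, /m/ → /mʊ/, /ɹ/ → /ɹo/, /ʒ/ → /ʒo/.

soʔoxʊzʊmʊðoɹoʒo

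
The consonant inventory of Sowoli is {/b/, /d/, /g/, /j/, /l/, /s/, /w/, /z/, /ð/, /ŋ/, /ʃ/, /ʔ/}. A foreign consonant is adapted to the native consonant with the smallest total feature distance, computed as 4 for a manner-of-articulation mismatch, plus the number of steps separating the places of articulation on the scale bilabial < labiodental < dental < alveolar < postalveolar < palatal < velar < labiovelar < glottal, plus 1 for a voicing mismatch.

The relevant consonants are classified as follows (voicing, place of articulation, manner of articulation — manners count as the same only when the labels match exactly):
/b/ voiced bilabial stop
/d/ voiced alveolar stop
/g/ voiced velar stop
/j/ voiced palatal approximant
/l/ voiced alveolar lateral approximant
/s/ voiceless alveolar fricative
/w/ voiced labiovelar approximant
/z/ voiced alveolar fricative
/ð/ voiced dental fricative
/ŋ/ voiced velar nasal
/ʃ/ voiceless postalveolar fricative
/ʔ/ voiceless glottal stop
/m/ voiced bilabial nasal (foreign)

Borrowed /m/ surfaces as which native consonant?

b

/b/ is closest: manner differs (nasal→stop, +4), place distance 0 (bilabial→bilabial), same voicing; total 4. Next closest is /ð/ at distance 6.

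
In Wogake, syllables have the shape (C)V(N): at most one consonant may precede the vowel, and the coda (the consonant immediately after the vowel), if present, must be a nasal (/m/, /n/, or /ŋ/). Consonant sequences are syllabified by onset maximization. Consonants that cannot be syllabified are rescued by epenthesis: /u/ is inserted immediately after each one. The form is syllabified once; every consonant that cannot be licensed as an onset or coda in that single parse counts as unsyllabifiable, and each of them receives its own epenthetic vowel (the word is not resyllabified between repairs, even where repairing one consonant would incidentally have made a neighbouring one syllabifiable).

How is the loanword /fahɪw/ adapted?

Syllabifying with onset maximization leaves /w/ stranded (only a nasal (/m/, /n/, or /ŋ/) is licensed in coda position; onsets are limited to one consonant).
Each unlicensed consonant becomes the onset of a new syllable: /w/ → /wu/.

fahɪwu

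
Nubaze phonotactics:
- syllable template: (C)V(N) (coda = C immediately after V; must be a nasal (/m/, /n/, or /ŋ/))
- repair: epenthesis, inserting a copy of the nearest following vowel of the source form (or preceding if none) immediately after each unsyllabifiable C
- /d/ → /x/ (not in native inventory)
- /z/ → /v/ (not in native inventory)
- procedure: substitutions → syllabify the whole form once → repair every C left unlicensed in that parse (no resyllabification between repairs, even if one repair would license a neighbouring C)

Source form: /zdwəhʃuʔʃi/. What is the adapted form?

vəxəwəhuʃuʔiʃi

Substitution: /z/ → /v/, /d/ → /x/, giving /vxwəhʃuʔʃi/.
Under (C)V(N), the unsyllabifiable consonants are /v/, /x/, /h/, /ʔ/ (only a nasal (/m/, /n/, or /ŋ/) is licensed in coda position; onsets are limited to one consonant).
Epenthesis after each stranded consonant: /v/ → /və/, /x/ → /xə/, /h/ → /hu/, /ʔ/ → /ʔi/.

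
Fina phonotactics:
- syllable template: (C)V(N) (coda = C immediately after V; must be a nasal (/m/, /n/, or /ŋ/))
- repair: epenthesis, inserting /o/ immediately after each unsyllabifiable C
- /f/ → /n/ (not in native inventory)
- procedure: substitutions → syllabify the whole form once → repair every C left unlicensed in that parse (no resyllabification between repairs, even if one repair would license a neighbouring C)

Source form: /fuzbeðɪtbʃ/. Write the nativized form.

nuzobeðɪtoboʃo

Substitution: /f/ → /n/, giving /nuzbeðɪtbʃ/.
The consonants /z/, /t/, /b/, /ʃ/ cannot be parsed into a legal (C)V(N) syllable (only a nasal (/m/, /n/, or /ŋ/) is licensed in coda position; onsets are limited to one consonant).
Inserting the epenthetic vowel yields /z/ → /zo/, /t/ → /to/, /b/ → /bo/, /ʃ/ → /ʃo/.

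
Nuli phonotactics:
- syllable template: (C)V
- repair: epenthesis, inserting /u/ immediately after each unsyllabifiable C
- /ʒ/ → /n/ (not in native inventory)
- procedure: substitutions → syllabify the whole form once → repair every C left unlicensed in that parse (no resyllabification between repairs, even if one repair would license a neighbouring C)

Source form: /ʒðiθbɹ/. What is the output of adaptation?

Substitution: /ʒ/ → /n/, giving /nðiθbɹ/.
Under (C)V, the unsyllabifiable consonants are /n/, /θ/, /b/, /ɹ/ (no codas are permitted; onsets are limited to one consonant).
Inserting the epenthetic vowel yields /n/ → /nu/, /θ/ → /θu/, /b/ → /bu/, /ɹ/ → /ɹu/.

nuðiθubuɹu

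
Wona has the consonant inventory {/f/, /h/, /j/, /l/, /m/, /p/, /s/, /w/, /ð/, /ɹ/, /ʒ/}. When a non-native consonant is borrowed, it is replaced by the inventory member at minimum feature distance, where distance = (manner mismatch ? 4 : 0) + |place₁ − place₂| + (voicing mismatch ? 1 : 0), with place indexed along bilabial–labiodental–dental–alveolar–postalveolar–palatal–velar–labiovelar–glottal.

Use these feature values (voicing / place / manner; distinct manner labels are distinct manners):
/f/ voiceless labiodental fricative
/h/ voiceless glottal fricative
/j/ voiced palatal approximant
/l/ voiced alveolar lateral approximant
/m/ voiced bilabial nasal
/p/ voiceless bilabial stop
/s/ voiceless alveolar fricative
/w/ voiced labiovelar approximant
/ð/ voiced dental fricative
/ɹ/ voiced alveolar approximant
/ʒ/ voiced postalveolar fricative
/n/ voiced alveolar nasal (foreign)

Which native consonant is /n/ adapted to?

/m/ is closest: same manner (nasal), place distance 3 (alveolar→bilabial), same voicing; total 3. Next closest is /l/ at distance 4.

m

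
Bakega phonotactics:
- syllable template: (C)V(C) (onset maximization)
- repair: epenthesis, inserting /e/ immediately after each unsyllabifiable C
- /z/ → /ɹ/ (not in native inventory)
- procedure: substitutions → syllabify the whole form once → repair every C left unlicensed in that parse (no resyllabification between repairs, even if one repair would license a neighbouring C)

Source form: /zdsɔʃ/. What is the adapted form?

Substitution: /z/ → /ɹ/, giving /ɹdsɔʃ/.
Under (C)V(C), the unsyllabifiable consonants are /ɹ/, /d/ (at most one coda consonant is licensed; onsets are limited to one consonant).
Inserting the epenthetic vowel yields /ɹ/ → /ɹe/, /d/ → /de/.

ɹedesɔʃ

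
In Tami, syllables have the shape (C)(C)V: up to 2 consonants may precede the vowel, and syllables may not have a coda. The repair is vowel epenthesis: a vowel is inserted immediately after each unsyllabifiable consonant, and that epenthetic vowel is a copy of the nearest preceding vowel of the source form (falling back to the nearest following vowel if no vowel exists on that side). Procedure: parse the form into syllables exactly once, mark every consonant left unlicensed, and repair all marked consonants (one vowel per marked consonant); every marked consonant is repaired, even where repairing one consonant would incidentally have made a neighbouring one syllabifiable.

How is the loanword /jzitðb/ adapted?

jzitiðibi

Syllabifying with onset maximization leaves /t/, /ð/, /b/ stranded (no codas are permitted; onsets may contain at most 2 consonants).
Each unlicensed consonant becomes the onset of a new syllable: /t/ → /ti/, /ð/ → /ði/, /b/ → /bi/.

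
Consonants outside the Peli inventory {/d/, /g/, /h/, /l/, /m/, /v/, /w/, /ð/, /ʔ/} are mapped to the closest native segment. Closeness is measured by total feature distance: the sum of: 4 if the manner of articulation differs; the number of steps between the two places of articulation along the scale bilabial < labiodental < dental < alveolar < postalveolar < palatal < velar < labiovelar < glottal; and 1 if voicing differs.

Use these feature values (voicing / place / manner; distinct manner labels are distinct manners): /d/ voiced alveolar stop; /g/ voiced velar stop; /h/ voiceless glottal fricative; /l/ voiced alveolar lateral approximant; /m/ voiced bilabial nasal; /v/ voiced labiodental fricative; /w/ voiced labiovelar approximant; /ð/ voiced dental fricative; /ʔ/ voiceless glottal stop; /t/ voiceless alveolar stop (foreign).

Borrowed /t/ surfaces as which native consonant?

/d/ is closest: same manner (stop), place distance 0 (alveolar→alveolar), voicing differs (+1); total 1. Next closest is /g/ at distance 4.

d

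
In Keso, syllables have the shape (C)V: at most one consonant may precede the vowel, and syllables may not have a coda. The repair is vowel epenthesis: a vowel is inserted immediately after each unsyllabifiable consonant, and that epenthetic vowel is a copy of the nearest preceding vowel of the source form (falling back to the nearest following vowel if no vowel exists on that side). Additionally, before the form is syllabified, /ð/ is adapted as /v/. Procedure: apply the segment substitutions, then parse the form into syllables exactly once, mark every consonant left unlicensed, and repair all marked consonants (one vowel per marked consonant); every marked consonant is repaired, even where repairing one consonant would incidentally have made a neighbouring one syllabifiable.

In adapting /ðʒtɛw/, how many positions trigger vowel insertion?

After substitution the input is /vʒtɛw/.
The unsyllabifiable consonants are /v/, /ʒ/, /w/; each receives one epenthetic vowel.

3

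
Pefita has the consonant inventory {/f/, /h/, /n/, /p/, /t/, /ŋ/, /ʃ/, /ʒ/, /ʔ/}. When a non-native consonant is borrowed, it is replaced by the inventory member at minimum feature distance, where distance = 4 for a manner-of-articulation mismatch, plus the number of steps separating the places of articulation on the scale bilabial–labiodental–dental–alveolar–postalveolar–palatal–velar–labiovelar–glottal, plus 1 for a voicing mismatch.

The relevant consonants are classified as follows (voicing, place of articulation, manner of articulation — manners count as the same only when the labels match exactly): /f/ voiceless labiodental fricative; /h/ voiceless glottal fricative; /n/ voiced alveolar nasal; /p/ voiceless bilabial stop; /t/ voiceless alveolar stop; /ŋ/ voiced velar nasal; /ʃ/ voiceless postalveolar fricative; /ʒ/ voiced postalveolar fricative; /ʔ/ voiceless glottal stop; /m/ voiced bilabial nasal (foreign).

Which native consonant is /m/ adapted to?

n

/n/ is closest: same manner (nasal), place distance 3 (bilabial→alveolar), same voicing; total 3. Next closest is /p/ at distance 5.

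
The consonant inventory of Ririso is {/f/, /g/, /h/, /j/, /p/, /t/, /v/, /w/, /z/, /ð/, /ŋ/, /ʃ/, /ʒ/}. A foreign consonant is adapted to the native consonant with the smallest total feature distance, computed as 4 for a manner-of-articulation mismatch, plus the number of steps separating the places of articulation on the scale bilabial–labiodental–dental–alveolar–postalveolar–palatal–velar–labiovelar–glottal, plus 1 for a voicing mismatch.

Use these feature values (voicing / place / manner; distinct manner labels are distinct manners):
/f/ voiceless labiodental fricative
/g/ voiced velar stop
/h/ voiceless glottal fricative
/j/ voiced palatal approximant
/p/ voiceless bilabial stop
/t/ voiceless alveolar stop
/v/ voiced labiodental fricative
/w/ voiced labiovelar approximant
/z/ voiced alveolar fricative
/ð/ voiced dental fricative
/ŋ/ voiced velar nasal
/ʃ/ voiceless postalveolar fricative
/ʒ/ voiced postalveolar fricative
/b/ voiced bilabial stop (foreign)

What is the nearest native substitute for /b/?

p

/p/ is closest: same manner (stop), place distance 0 (bilabial→bilabial), voicing differs (+1); total 1. Next closest is /t/ at distance 4.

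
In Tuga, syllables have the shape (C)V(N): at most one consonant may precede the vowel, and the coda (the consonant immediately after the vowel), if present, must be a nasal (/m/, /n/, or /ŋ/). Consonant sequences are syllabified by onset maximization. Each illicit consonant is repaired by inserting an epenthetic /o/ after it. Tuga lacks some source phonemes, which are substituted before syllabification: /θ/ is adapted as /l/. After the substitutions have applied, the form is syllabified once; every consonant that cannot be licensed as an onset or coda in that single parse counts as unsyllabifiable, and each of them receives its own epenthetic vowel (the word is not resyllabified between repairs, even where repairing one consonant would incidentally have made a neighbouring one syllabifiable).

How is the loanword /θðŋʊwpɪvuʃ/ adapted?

Substitution: /θ/ → /l/, giving /lðŋʊwpɪvuʃ/.
Under (C)V(N), the unsyllabifiable consonants are /l/, /ð/, /w/, /ʃ/ (only a nasal (/m/, /n/, or /ŋ/) is licensed in coda position; onsets are limited to one consonant).
Each unlicensed consonant becomes the onset of a new syllable: /l/ → /lo/, /ð/ → /ðo/, /w/ → /wo/, /ʃ/ → /ʃo/.

loðoŋʊwopɪvuʃo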